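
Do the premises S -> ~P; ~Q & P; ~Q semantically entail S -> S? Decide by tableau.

Yes

Initial set: {(S -> ~P); (~Q & P); ~Q; ~(S -> S)}.
(~Q & P): α-rule — add ~Q, P.
~(S -> S): α-rule — add S, ~S.
× closes — contains both S and ~S.
All 1 branch closes.
Every branch closed, so the premises entail the conclusion.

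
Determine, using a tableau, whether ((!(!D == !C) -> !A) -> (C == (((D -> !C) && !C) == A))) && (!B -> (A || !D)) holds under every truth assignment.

Assume the negation and expand:
Initial set: {!(((!(!D == !C) -> !A) -> (C == (((D -> !C) && !C) == A))) && (!B -> (A || !D)))}.
!(((!(!D == !C) -> !A) -> (C == (((D -> !C) && !C) == A))) && (!B -> (A || !D))): β-rule — branch into !((!(!D == !C) -> !A) -> (C == (((D -> !C) && !C) == A)))  //  !(!B -> (A || !D)).
  branch 1 (add !((!(!D == !C) -> !A) -> (C == (((D -> !C) && !C) == A)))):
    !((!(!D == !C) -> !A) -> (C == (((D -> !C) && !C) == A))): α-rule — add (!(!D == !C) -> !A), !(C == (((D -> !C) && !C) == A)).
    (!(!D == !C) -> !A): β-rule — branch into !!(!D == !C)  //  !A.
      branch 1.1 (add !!(!D == !C)):
        !(C == (((D -> !C) && !C) == A)): β-rule — branch into C, !(((D -> !C) && !C) == A)  //  !C, (((D -> !C) && !C) == A).
          branch 1.1.1 (add C, !(((D -> !C) && !C) == A)):
            !!(!D == !C): β-rule — branch into !D, !C  //  !!D, !!C.
              branch 1.1.1.1 (add !D, !C):
                × closes — contains both C and !C.
              branch 1.1.1.2 (add !!D, !!C):
                !(((D -> !C) && !C) == A): β-rule — branch into ((D -> !C) && !C), !A  //  !((D -> !C) && !C), A.
                  branch 1.1.1.2.1 (add ((D -> !C) && !C), !A):
                    ((D -> !C) && !C): α-rule — add (D -> !C), !C.
                    × closes — contains both C and !C.
                  branch 1.1.1.2.2 (add !((D -> !C) && !C), A):
                    !((D -> !C) && !C): β-rule — branch into !(D -> !C)  //  !!C.
                      branch 1.1.1.2.2.1 (add !(D -> !C)):
                        !(D -> !C): α-rule — add D, !!C.
                        ○ open, literals {A=true, C=true, D=true}.
                      branch 1.1.1.2.2.2 (add !!C):
                        ○ open, literals {A=true, C=true, D=true}.
          branch 1.1.2 (add !C, (((D -> !C) && !C) == A)):
            !!(!D == !C): β-rule — branch into !D, !C  //  !!D, !!C.
              branch 1.1.2.1 (add !D, !C):
                (((D -> !C) && !C) == A): β-rule — branch into ((D -> !C) && !C), A  //  !((D -> !C) && !C), !A.
                  branch 1.1.2.1.1 (add ((D -> !C) && !C), A):
                    ((D -> !C) && !C): α-rule — add (D -> !C), !C.
                    (D -> !C): β-rule — branch into !D  //  !C.
                      branch 1.1.2.1.1.1 (add !D):
                        ○ open, literals {A=true, C=false, D=false}.
                      branch 1.1.2.1.1.2 (add !C):
                        ○ open, literals {A=true, C=false, D=false}.
                  branch 1.1.2.1.2 (add !((D -> !C) && !C), !A):
                    !((D -> !C) && !C): β-rule — branch into !(D -> !C)  //  !!C.
                      branch 1.1.2.1.2.1 (add !(D -> !C)):
                        !(D -> !C): α-rule — add D, !!C.
                        × closes — contains both D and !D.
                      branch 1.1.2.1.2.2 (add !!C):
                        × closes — contains both C and !C.
              branch 1.1.2.2 (add !!D, !!C):
                × closes — contains both C and !C.
      branch 1.2 (add !A):
        !(C == (((D -> !C) && !C) == A)): β-rule — branch into C, !(((D -> !C) && !C) == A)  //  !C, (((D -> !C) && !C) == A).
          branch 1.2.1 (add C, !(((D -> !C) && !C) == A)):
            !(((D -> !C) && !C) == A): β-rule — branch into ((D -> !C) && !C), !A  //  !((D -> !C) && !C), A.
              branch 1.2.1.1 (add ((D -> !C) && !C), !A):
                ((D -> !C) && !C): α-rule — add (D -> !C), !C.
                × closes — contains both C and !C.
              branch 1.2.1.2 (add !((D -> !C) && !C), A):
                × closes — contains both A and !A.
          branch 1.2.2 (add !C, (((D -> !C) && !C) == A)):
            (((D -> !C) && !C) == A): β-rule — branch into ((D -> !C) && !C), A  //  !((D -> !C) && !C), !A.
              branch 1.2.2.1 (add ((D -> !C) && !C), A):
                × closes — contains both A and !A.
              branch 1.2.2.2 (add !((D -> !C) && !C), !A):
                !((D -> !C) && !C): β-rule — branch into !(D -> !C)  //  !!C.
                  branch 1.2.2.2.1 (add !(D -> !C)):
                    !(D -> !C): α-rule — add D, !!C.
                    × closes — contains both C and !C.
                  branch 1.2.2.2.2 (add !!C):
                    × closes — contains both C and !C.
  branch 2 (add !(!B -> (A || !D))):
    !(!B -> (A || !D)): α-rule — add !B, !(A || !D).
    !(A || !D): α-rule — add !A, !!D.
    ○ open, literals {A=false, B=false, D=true}.
10 branches closed, 5 open.
An open branch gives a countermodel: A=true, C=true, D=true (unmentioned atoms arbitrary); under it the original formula is false.

Not valid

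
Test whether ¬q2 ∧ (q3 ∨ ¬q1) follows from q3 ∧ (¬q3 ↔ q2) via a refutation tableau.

Yes

Initial set: {T (q3 ∧ (¬q3 ↔ q2)); F (¬q2 ∧ (q3 ∨ ¬q1))}.
T (q3 ∧ (¬q3 ↔ q2)): α-rule — add T q3, T (¬q3 ↔ q2).
F (¬q2 ∧ (q3 ∨ ¬q1)): β-rule — branch into F ¬q2  //  F (q3 ∨ ¬q1).
  branch 1 (add F ¬q2):
    T (¬q3 ↔ q2): β-rule — branch into T ¬q3, T q2  //  F ¬q3, F q2.
      branch 1.1 (add T ¬q3, T q2):
        × closes — contains both q3 and ¬q3.
      branch 1.2 (add F ¬q3, F q2):
        × closes — contains both q2 and ¬q2.
  branch 2 (add F (q3 ∨ ¬q1)):
    F (q3 ∨ ¬q1): α-rule — add F q3, F ¬q1.
    × closes — contains both q3 and ¬q3.
All 3 branches close.
Every branch closed, so the premises entail the conclusion.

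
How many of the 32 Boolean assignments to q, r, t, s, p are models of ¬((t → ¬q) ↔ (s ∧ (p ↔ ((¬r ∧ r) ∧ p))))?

Initial set: {T ¬((t → ¬q) ↔ (s ∧ (p ↔ ((¬r ∧ r) ∧ p))))}.
T ¬((t → ¬q) ↔ (s ∧ (p ↔ ((¬r ∧ r) ∧ p)))): β-rule — branch into T (t → ¬q), F (s ∧ (p ↔ ((¬r ∧ r) ∧ p)))  //  F (t → ¬q), T (s ∧ (p ↔ ((¬r ∧ r) ∧ p))).
  branch 1 (add T (t → ¬q), F (s ∧ (p ↔ ((¬r ∧ r) ∧ p)))):
    T (t → ¬q): β-rule — branch into F t  //  T ¬q.
      branch 1.1 (add F t):
        F (s ∧ (p ↔ ((¬r ∧ r) ∧ p))): β-rule — branch into F s  //  F (p ↔ ((¬r ∧ r) ∧ p)).
          branch 1.1.1 (add F s):
            ○ open, literals {s=false, t=false}.
          branch 1.1.2 (add F (p ↔ ((¬r ∧ r) ∧ p))):
            F (p ↔ ((¬r ∧ r) ∧ p)): β-rule — branch into T p, F ((¬r ∧ r) ∧ p)  //  F p, T ((¬r ∧ r) ∧ p).
              branch 1.1.2.1 (add T p, F ((¬r ∧ r) ∧ p)):
                F ((¬r ∧ r) ∧ p): β-rule — branch into F (¬r ∧ r)  //  F p.
                  branch 1.1.2.1.1 (add F (¬r ∧ r)):
                    F (¬r ∧ r): β-rule — branch into F ¬r  //  F r.
                      branch 1.1.2.1.1.1 (add F ¬r):
                        ○ open, literals {p=true, r=true, t=false}.
                      branch 1.1.2.1.1.2 (add F r):
                        ○ open, literals {p=true, r=false, t=false}.
                  branch 1.1.2.1.2 (add F p):
                    × closes — contains both p and ¬p.
              branch 1.1.2.2 (add F p, T ((¬r ∧ r) ∧ p)):
                T ((¬r ∧ r) ∧ p): α-rule — add T (¬r ∧ r), T p.
                × closes — contains both p and ¬p.
      branch 1.2 (add T ¬q):
        F (s ∧ (p ↔ ((¬r ∧ r) ∧ p))): β-rule — branch into F s  //  F (p ↔ ((¬r ∧ r) ∧ p)).
          branch 1.2.1 (add F s):
            ○ open, literals {q=false, s=false}.
          branch 1.2.2 (add F (p ↔ ((¬r ∧ r) ∧ p))):
            F (p ↔ ((¬r ∧ r) ∧ p)): β-rule — branch into T p, F ((¬r ∧ r) ∧ p)  //  F p, T ((¬r ∧ r) ∧ p).
              branch 1.2.2.1 (add T p, F ((¬r ∧ r) ∧ p)):
                F ((¬r ∧ r) ∧ p): β-rule — branch into F (¬r ∧ r)  //  F p.
                  branch 1.2.2.1.1 (add F (¬r ∧ r)):
                    F (¬r ∧ r): β-rule — branch into F ¬r  //  F r.
                      branch 1.2.2.1.1.1 (add F ¬r):
                        ○ open, literals {p=true, q=false, r=true}.
                      branch 1.2.2.1.1.2 (add F r):
                        ○ open, literals {p=true, q=false, r=false}.
                  branch 1.2.2.1.2 (add F p):
                    × closes — contains both p and ¬p.
              branch 1.2.2.2 (add F p, T ((¬r ∧ r) ∧ p)):
                T ((¬r ∧ r) ∧ p): α-rule — add T (¬r ∧ r), T p.
                × closes — contains both p and ¬p.
  branch 2 (add F (t → ¬q), T (s ∧ (p ↔ ((¬r ∧ r) ∧ p)))):
    F (t → ¬q): α-rule — add T t, F ¬q.
    T (s ∧ (p ↔ ((¬r ∧ r) ∧ p))): α-rule — add T s, T (p ↔ ((¬r ∧ r) ∧ p)).
    T (p ↔ ((¬r ∧ r) ∧ p)): β-rule — branch into T p, T ((¬r ∧ r) ∧ p)  //  F p, F ((¬r ∧ r) ∧ p).
      branch 2.1 (add T p, T ((¬r ∧ r) ∧ p)):
        T ((¬r ∧ r) ∧ p): α-rule — add T (¬r ∧ r), T p.
        T (¬r ∧ r): α-rule — add T ¬r, T r.
        × closes — contains both r and ¬r.
      branch 2.2 (add F p, F ((¬r ∧ r) ∧ p)):
        F ((¬r ∧ r) ∧ p): β-rule — branch into F (¬r ∧ r)  //  F p.
          branch 2.2.1 (add F (¬r ∧ r)):
            F (¬r ∧ r): β-rule — branch into F ¬r  //  F r.
              branch 2.2.1.1 (add F ¬r):
                ○ open, literals {p=false, q=true, r=true, s=true, t=true}.
              branch 2.2.1.2 (add F r):
                ○ open, literals {p=false, q=true, r=false, s=true, t=true}.
          branch 2.2.2 (add F p):
            ○ open, literals {p=false, q=true, s=true, t=true}.
5 branches closed, 9 open.
Each open branch fixes some atoms; the unmentioned ones are free. Counting distinct full assignments: branch {s=false, t=false} (q, r, p) contributes 8 new; branch {p=true, r=true, t=false} (q, s) contributes 2 new; branch {p=true, r=false, t=false} (q, s) contributes 2 new; branch {q=false, s=false} (r, t, p) contributes 4 new; branch {p=true, q=false, r=true} (t, s) contributes 1 new; branch {p=true, q=false, r=false} (t, s) contributes 1 new; branch {p=false, q=true, r=true, s=true, t=true} (none free) contributes 1 new; branch {p=false, q=true, r=false, s=true, t=true} (none free) contributes 1 new; branch {p=false, q=true, s=true, t=true} (r) contributes 0 new. Total: 20.

20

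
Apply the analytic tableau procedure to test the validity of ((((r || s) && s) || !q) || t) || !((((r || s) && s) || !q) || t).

Valid

Assume the negation and expand:
Initial set: {!(((((r || s) && s) || !q) || t) || !((((r || s) && s) || !q) || t))}.
!(((((r || s) && s) || !q) || t) || !((((r || s) && s) || !q) || t)): α-rule — add !((((r || s) && s) || !q) || t), !!((((r || s) && s) || !q) || t).
!((((r || s) && s) || !q) || t): α-rule — add !(((r || s) && s) || !q), !t.
!(((r || s) && s) || !q): α-rule — add !((r || s) && s), !!q.
!!((((r || s) && s) || !q) || t): β-rule — branch into (((r || s) && s) || !q)  //  t.
  branch 1 (add (((r || s) && s) || !q)):
    !((r || s) && s): β-rule — branch into !(r || s)  //  !s.
      branch 1.1 (add !(r || s)):
        !(r || s): α-rule — add !r, !s.
        (((r || s) && s) || !q): β-rule — branch into ((r || s) && s)  //  !q.
          branch 1.1.1 (add ((r || s) && s)):
            ((r || s) && s): α-rule — add (r || s), s.
            × closes — contains both s and !s.
          branch 1.1.2 (add !q):
            × closes — contains both q and !q.
      branch 1.2 (add !s):
        (((r || s) && s) || !q): β-rule — branch into ((r || s) && s)  //  !q.
          branch 1.2.1 (add ((r || s) && s)):
            ((r || s) && s): α-rule — add (r || s), s.
            × closes — contains both s and !s.
          branch 1.2.2 (add !q):
            × closes — contains both q and !q.
  branch 2 (add t):
    × closes — contains both t and !t.
All 5 branches close.
Every branch closed, so the negation is unsatisfiable and the formula is valid.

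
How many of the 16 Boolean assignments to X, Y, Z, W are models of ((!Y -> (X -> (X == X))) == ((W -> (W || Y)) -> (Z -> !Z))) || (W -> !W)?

Initial set: {(((!Y -> (X -> (X == X))) == ((W -> (W || Y)) -> (Z -> !Z))) || (W -> !W))}.
(((!Y -> (X -> (X == X))) == ((W -> (W || Y)) -> (Z -> !Z))) || (W -> !W)): β-rule — branch into ((!Y -> (X -> (X == X))) == ((W -> (W || Y)) -> (Z -> !Z)))  //  (W -> !W).
  branch 1 (add ((!Y -> (X -> (X == X))) == ((W -> (W || Y)) -> (Z -> !Z)))):
    ((!Y -> (X -> (X == X))) == ((W -> (W || Y)) -> (Z -> !Z))): β-rule — branch into (!Y -> (X -> (X == X))), ((W -> (W || Y)) -> (Z -> !Z))  //  !(!Y -> (X -> (X == X))), !((W -> (W || Y)) -> (Z -> !Z)).
      branch 1.1 (add (!Y -> (X -> (X == X))), ((W -> (W || Y)) -> (Z -> !Z))):
        (!Y -> (X -> (X == X))): β-rule — branch into !!Y  //  (X -> (X == X)).
          branch 1.1.1 (add !!Y):
            ((W -> (W || Y)) -> (Z -> !Z)): β-rule — branch into !(W -> (W || Y))  //  (Z -> !Z).
              branch 1.1.1.1 (add !(W -> (W || Y))):
                !(W -> (W || Y)): α-rule — add W, !(W || Y).
                !(W || Y): α-rule — add !W, !Y.
                × closes — contains both W and !W.
              branch 1.1.1.2 (add (Z -> !Z)):
                (Z -> !Z): β-rule — branch into !Z  //  !Z.
                  branch 1.1.1.2.1 (add !Z):
                    ○ open, literals {Y=T, Z=F}.
                  branch 1.1.1.2.2 (add !Z):
                    ○ open, literals {Y=T, Z=F}.
          branch 1.1.2 (add (X -> (X == X))):
            ((W -> (W || Y)) -> (Z -> !Z)): β-rule — branch into !(W -> (W || Y))  //  (Z -> !Z).
              branch 1.1.2.1 (add !(W -> (W || Y))):
                !(W -> (W || Y)): α-rule — add W, !(W || Y).
                !(W || Y): α-rule — add !W, !Y.
                × closes — contains both W and !W.
              branch 1.1.2.2 (add (Z -> !Z)):
                (X -> (X == X)): β-rule — branch into !X  //  (X == X).
                  branch 1.1.2.2.1 (add !X):
                    (Z -> !Z): β-rule — branch into !Z  //  !Z.
                      branch 1.1.2.2.1.1 (add !Z):
                        ○ open, literals {X=F, Z=F}.
                      branch 1.1.2.2.1.2 (add !Z):
                        ○ open, literals {X=F, Z=F}.
                  branch 1.1.2.2.2 (add (X == X)):
                    (Z -> !Z): β-rule — branch into !Z  //  !Z.
                      branch 1.1.2.2.2.1 (add !Z):
                        (X == X): β-rule — branch into X, X  //  !X, !X.
                          branch 1.1.2.2.2.1.1 (add X, X):
                            ○ open, literals {X=T, Z=F}.
                          branch 1.1.2.2.2.1.2 (add !X, !X):
                            ○ open, literals {X=F, Z=F}.
                      branch 1.1.2.2.2.2 (add !Z):
                        (X == X): β-rule — branch into X, X  //  !X, !X.
                          branch 1.1.2.2.2.2.1 (add X, X):
                            ○ open, literals {X=T, Z=F}.
                          branch 1.1.2.2.2.2.2 (add !X, !X):
                            ○ open, literals {X=F, Z=F}.
      branch 1.2 (add !(!Y -> (X -> (X == X))), !((W -> (W || Y)) -> (Z -> !Z))):
        !(!Y -> (X -> (X == X))): α-rule — add !Y, !(X -> (X == X)).
        !((W -> (W || Y)) -> (Z -> !Z)): α-rule — add (W -> (W || Y)), !(Z -> !Z).
        !(X -> (X == X)): α-rule — add X, !(X == X).
        !(Z -> !Z): α-rule — add Z, !!Z.
        (W -> (W || Y)): β-rule — branch into !W  //  (W || Y).
          branch 1.2.1 (add !W):
            !(X == X): β-rule — branch into X, !X  //  !X, X.
              branch 1.2.1.1 (add X, !X):
                × closes — contains both X and !X.
              branch 1.2.1.2 (add !X, X):
                × closes — contains both X and !X.
          branch 1.2.2 (add (W || Y)):
            !(X == X): β-rule — branch into X, !X  //  !X, X.
              branch 1.2.2.1 (add X, !X):
                × closes — contains both X and !X.
              branch 1.2.2.2 (add !X, X):
                × closes — contains both X and !X.
  branch 2 (add (W -> !W)):
    (W -> !W): β-rule — branch into !W  //  !W.
      branch 2.1 (add !W):
        ○ open, literals {W=F}.
      branch 2.2 (add !W):
        ○ open, literals {W=F}.
6 branches closed, 10 open.
Each open branch fixes some atoms; the unmentioned ones are free. Counting distinct full assignments: branch {Y=T, Z=F} (X, W) contributes 4 new; branch {Y=T, Z=F} (X, W) contributes 0 new; branch {X=F, Z=F} (Y, W) contributes 2 new; branch {X=F, Z=F} (Y, W) contributes 0 new; branch {X=T, Z=F} (Y, W) contributes 2 new; branch {X=F, Z=F} (Y, W) contributes 0 new; branch {X=T, Z=F} (Y, W) contributes 0 new; branch {X=F, Z=F} (Y, W) contributes 0 new; branch {W=F} (X, Y, Z) contributes 4 new; branch {W=F} (X, Y, Z) contributes 0 new. Total: 12.

12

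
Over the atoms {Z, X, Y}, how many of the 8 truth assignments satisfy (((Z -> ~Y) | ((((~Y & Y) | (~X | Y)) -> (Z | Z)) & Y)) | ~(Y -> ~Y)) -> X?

4

Initial set: {((((Z -> ~Y) | ((((~Y & Y) | (~X | Y)) -> (Z | Z)) & Y)) | ~(Y -> ~Y)) -> X)}.
((((Z -> ~Y) | ((((~Y & Y) | (~X | Y)) -> (Z | Z)) & Y)) | ~(Y -> ~Y)) -> X): β-rule — branch into ~(((Z -> ~Y) | ((((~Y & Y) | (~X | Y)) -> (Z | Z)) & Y)) | ~(Y -> ~Y))  //  X.
  branch 1 (add ~(((Z -> ~Y) | ((((~Y & Y) | (~X | Y)) -> (Z | Z)) & Y)) | ~(Y -> ~Y))):
    ~(((Z -> ~Y) | ((((~Y & Y) | (~X | Y)) -> (Z | Z)) & Y)) | ~(Y -> ~Y)): α-rule — add ~((Z -> ~Y) | ((((~Y & Y) | (~X | Y)) -> (Z | Z)) & Y)), ~~(Y -> ~Y).
    ~((Z -> ~Y) | ((((~Y & Y) | (~X | Y)) -> (Z | Z)) & Y)): α-rule — add ~(Z -> ~Y), ~((((~Y & Y) | (~X | Y)) -> (Z | Z)) & Y).
    ~(Z -> ~Y): α-rule — add Z, ~~Y.
    ~~(Y -> ~Y): β-rule — branch into ~Y  //  ~Y.
      branch 1.1 (add ~Y):
        × closes — contains both Y and ~Y.
      branch 1.2 (add ~Y):
        × closes — contains both Y and ~Y.
  branch 2 (add X):
    ○ open, literals {X=1}.
2 branches closed, 1 open.
Each open branch fixes some atoms; the unmentioned ones are free. Counting distinct full assignments: branch {X=1} (Z, Y) contributes 4 new. Total: 4.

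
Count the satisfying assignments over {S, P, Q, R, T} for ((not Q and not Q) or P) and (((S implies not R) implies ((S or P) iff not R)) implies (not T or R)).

Initial set: {T (((not Q and not Q) or P) and (((S implies not R) implies ((S or P) iff not R)) implies (not T or R)))}.
T (((not Q and not Q) or P) and (((S implies not R) implies ((S or P) iff not R)) implies (not T or R))): α-rule — add T ((not Q and not Q) or P), T (((S implies not R) implies ((S or P) iff not R)) implies (not T or R)).
T ((not Q and not Q) or P): β-rule — branch into T (not Q and not Q)  //  T P.
  branch 1 (add T (not Q and not Q)):
    T (not Q and not Q): α-rule — add T not Q, T not Q.
    T (((S implies not R) implies ((S or P) iff not R)) implies (not T or R)): β-rule — branch into F ((S implies not R) implies ((S or P) iff not R))  //  T (not T or R).
      branch 1.1 (add F ((S implies not R) implies ((S or P) iff not R))):
        F ((S implies not R) implies ((S or P) iff not R)): α-rule — add T (S implies not R), F ((S or P) iff not R).
        T (S implies not R): β-rule — branch into F S  //  T not R.
          branch 1.1.1 (add F S):
            F ((S or P) iff not R): β-rule — branch into T (S or P), F not R  //  F (S or P), T not R.
              branch 1.1.1.1 (add T (S or P), F not R):
                T (S or P): β-rule — branch into T S  //  T P.
                  branch 1.1.1.1.1 (add T S):
                    × closes — contains both S and not S.
                  branch 1.1.1.1.2 (add T P):
                    ○ open, literals {P=1, Q=0, R=1, S=0}.
              branch 1.1.1.2 (add F (S or P), T not R):
                F (S or P): α-rule — add F S, F P.
                ○ open, literals {P=0, Q=0, R=0, S=0}.
          branch 1.1.2 (add T not R):
            F ((S or P) iff not R): β-rule — branch into T (S or P), F not R  //  F (S or P), T not R.
              branch 1.1.2.1 (add T (S or P), F not R):
                × closes — contains both R and not R.
              branch 1.1.2.2 (add F (S or P), T not R):
                F (S or P): α-rule — add F S, F P.
                ○ open, literals {P=0, Q=0, R=0, S=0}.
      branch 1.2 (add T (not T or R)):
        T (not T or R): β-rule — branch into T not T  //  T R.
          branch 1.2.1 (add T not T):
            ○ open, literals {Q=0, T=0}.
          branch 1.2.2 (add T R):
            ○ open, literals {Q=0, R=1}.
  branch 2 (add T P):
    T (((S implies not R) implies ((S or P) iff not R)) implies (not T or R)): β-rule — branch into F ((S implies not R) implies ((S or P) iff not R))  //  T (not T or R).
      branch 2.1 (add F ((S implies not R) implies ((S or P) iff not R))):
        F ((S implies not R) implies ((S or P) iff not R)): α-rule — add T (S implies not R), F ((S or P) iff not R).
        T (S implies not R): β-rule — branch into F S  //  T not R.
          branch 2.1.1 (add F S):
            F ((S or P) iff not R): β-rule — branch into T (S or P), F not R  //  F (S or P), T not R.
              branch 2.1.1.1 (add T (S or P), F not R):
                T (S or P): β-rule — branch into T S  //  T P.
                  branch 2.1.1.1.1 (add T S):
                    × closes — contains both S and not S.
                  branch 2.1.1.1.2 (add T P):
                    ○ open, literals {P=1, R=1, S=0}.
              branch 2.1.1.2 (add F (S or P), T not R):
                F (S or P): α-rule — add F S, F P.
                × closes — contains both P and not P.
          branch 2.1.2 (add T not R):
            F ((S or P) iff not R): β-rule — branch into T (S or P), F not R  //  F (S or P), T not R.
              branch 2.1.2.1 (add T (S or P), F not R):
                × closes — contains both R and not R.
              branch 2.1.2.2 (add F (S or P), T not R):
                F (S or P): α-rule — add F S, F P.
                × closes — contains both P and not P.
      branch 2.2 (add T (not T or R)):
        T (not T or R): β-rule — branch into T not T  //  T R.
          branch 2.2.1 (add T not T):
            ○ open, literals {P=1, T=0}.
          branch 2.2.2 (add T R):
            ○ open, literals {P=1, R=1}.
6 branches closed, 8 open.
Each open branch fixes some atoms; the unmentioned ones are free. Counting distinct full assignments: branch {P=1, Q=0, R=1, S=0} (T) contributes 2 new; branch {P=0, Q=0, R=0, S=0} (T) contributes 2 new; branch {P=0, Q=0, R=0, S=0} (T) contributes 0 new; branch {Q=0, T=0} (S, P, R) contributes 6 new; branch {Q=0, R=1} (S, P, T) contributes 3 new; branch {P=1, R=1, S=0} (Q, T) contributes 2 new; branch {P=1, T=0} (S, Q, R) contributes 3 new; branch {P=1, R=1} (S, Q, T) contributes 1 new. Total: 19.

19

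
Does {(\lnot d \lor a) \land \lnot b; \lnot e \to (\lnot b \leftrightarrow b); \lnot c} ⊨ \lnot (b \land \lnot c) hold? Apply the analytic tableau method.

Initial set: {T ((\lnot d \lor a) \land \lnot b); T (\lnot e \to (\lnot b \leftrightarrow b)); T \lnot c; F \lnot (b \land \lnot c)}.
T ((\lnot d \lor a) \land \lnot b): α-rule — add T (\lnot d \lor a), T \lnot b.
F \lnot (b \land \lnot c): α-rule — add T b, T \lnot c.
× closes — contains both b and \lnot b.
All 1 branch closes.
Every branch closed, so the premises entail the conclusion.

Yes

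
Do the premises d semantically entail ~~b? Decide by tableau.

No

Initial set: {d; ~~~b}.
~~~b: drop double negation, giving ~b.
○ open, literals {b=false, d=true}.
0 branches closed, 1 open.
An open branch gives a countermodel: b=false, d=true (unmentioned atoms arbitrary); the premises hold there but the conclusion fails.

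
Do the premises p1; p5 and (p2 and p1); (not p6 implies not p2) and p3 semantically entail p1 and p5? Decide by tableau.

Initial set: {p1; (p5 and (p2 and p1)); ((not p6 implies not p2) and p3); not (p1 and p5)}.
(p5 and (p2 and p1)): α-rule — add p5, (p2 and p1).
((not p6 implies not p2) and p3): α-rule — add (not p6 implies not p2), p3.
(p2 and p1): α-rule — add p2, p1.
not (p1 and p5): β-rule — branch into not p1  //  not p5.
  branch 1 (add not p1):
    × closes — contains both p1 and not p1.
  branch 2 (add not p5):
    × closes — contains both p5 and not p5.
All 2 branches close.
Every branch closed, so the premises entail the conclusion.

Yes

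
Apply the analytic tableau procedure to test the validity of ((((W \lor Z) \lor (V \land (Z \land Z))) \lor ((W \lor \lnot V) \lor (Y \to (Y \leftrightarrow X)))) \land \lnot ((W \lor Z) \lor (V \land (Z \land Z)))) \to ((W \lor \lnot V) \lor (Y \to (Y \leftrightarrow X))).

Valid

Assume the negation and expand:
Initial set: {\lnot (((((W \lor Z) \lor (V \land (Z \land Z))) \lor ((W \lor \lnot V) \lor (Y \to (Y \leftrightarrow X)))) \land \lnot ((W \lor Z) \lor (V \land (Z \land Z)))) \to ((W \lor \lnot V) \lor (Y \to (Y \leftrightarrow X))))}.
\lnot (((((W \lor Z) \lor (V \land (Z \land Z))) \lor ((W \lor \lnot V) \lor (Y \to (Y \leftrightarrow X)))) \land \lnot ((W \lor Z) \lor (V \land (Z \land Z)))) \to ((W \lor \lnot V) \lor (Y \to (Y \leftrightarrow X)))): α-rule — add ((((W \lor Z) \lor (V \land (Z \land Z))) \lor ((W \lor \lnot V) \lor (Y \to (Y \leftrightarrow X)))) \land \lnot ((W \lor Z) \lor (V \land (Z \land Z)))), \lnot ((W \lor \lnot V) \lor (Y \to (Y \leftrightarrow X))).
((((W \lor Z) \lor (V \land (Z \land Z))) \lor ((W \lor \lnot V) \lor (Y \to (Y \leftrightarrow X)))) \land \lnot ((W \lor Z) \lor (V \land (Z \land Z)))): α-rule — add (((W \lor Z) \lor (V \land (Z \land Z))) \lor ((W \lor \lnot V) \lor (Y \to (Y \leftrightarrow X)))), \lnot ((W \lor Z) \lor (V \land (Z \land Z))).
\lnot ((W \lor \lnot V) \lor (Y \to (Y \leftrightarrow X))): α-rule — add \lnot (W \lor \lnot V), \lnot (Y \to (Y \leftrightarrow X)).
\lnot ((W \lor Z) \lor (V \land (Z \land Z))): α-rule — add \lnot (W \lor Z), \lnot (V \land (Z \land Z)).
\lnot (W \lor \lnot V): α-rule — add \lnot W, \lnot \lnot V.
\lnot (Y \to (Y \leftrightarrow X)): α-rule — add Y, \lnot (Y \leftrightarrow X).
\lnot (W \lor Z): α-rule — add \lnot W, \lnot Z.
(((W \lor Z) \lor (V \land (Z \land Z))) \lor ((W \lor \lnot V) \lor (Y \to (Y \leftrightarrow X)))): β-rule — branch into ((W \lor Z) \lor (V \land (Z \land Z)))  //  ((W \lor \lnot V) \lor (Y \to (Y \leftrightarrow X))).
  branch 1 (add ((W \lor Z) \lor (V \land (Z \land Z)))):
    \lnot (V \land (Z \land Z)): β-rule — branch into \lnot V  //  \lnot (Z \land Z).
      branch 1.1 (add \lnot V):
        × closes — contains both V and \lnot V.
      branch 1.2 (add \lnot (Z \land Z)):
        \lnot (Y \leftrightarrow X): β-rule — branch into Y, \lnot X  //  \lnot Y, X.
          branch 1.2.1 (add Y, \lnot X):
            ((W \lor Z) \lor (V \land (Z \land Z))): β-rule — branch into (W \lor Z)  //  (V \land (Z \land Z)).
              branch 1.2.1.1 (add (W \lor Z)):
                \lnot (Z \land Z): β-rule — branch into \lnot Z  //  \lnot Z.
                  branch 1.2.1.1.1 (add \lnot Z):
                    (W \lor Z): β-rule — branch into W  //  Z.
                      branch 1.2.1.1.1.1 (add W):
                        × closes — contains both W and \lnot W.
                      branch 1.2.1.1.1.2 (add Z):
                        × closes — contains both Z and \lnot Z.
                  branch 1.2.1.1.2 (add \lnot Z):
                    (W \lor Z): β-rule — branch into W  //  Z.
                      branch 1.2.1.1.2.1 (add W):
                        × closes — contains both W and \lnot W.
                      branch 1.2.1.1.2.2 (add Z):
                        × closes — contains both Z and \lnot Z.
              branch 1.2.1.2 (add (V \land (Z \land Z))):
                (V \land (Z \land Z)): α-rule — add V, (Z \land Z).
                (Z \land Z): α-rule — add Z, Z.
                × closes — contains both Z and \lnot Z.
          branch 1.2.2 (add \lnot Y, X):
            × closes — contains both Y and \lnot Y.
  branch 2 (add ((W \lor \lnot V) \lor (Y \to (Y \leftrightarrow X)))):
    \lnot (V \land (Z \land Z)): β-rule — branch into \lnot V  //  \lnot (Z \land Z).
      branch 2.1 (add \lnot V):
        × closes — contains both V and \lnot V.
      branch 2.2 (add \lnot (Z \land Z)):
        \lnot (Y \leftrightarrow X): β-rule — branch into Y, \lnot X  //  \lnot Y, X.
          branch 2.2.1 (add Y, \lnot X):
            ((W \lor \lnot V) \lor (Y \to (Y \leftrightarrow X))): β-rule — branch into (W \lor \lnot V)  //  (Y \to (Y \leftrightarrow X)).
              branch 2.2.1.1 (add (W \lor \lnot V)):
                \lnot (Z \land Z): β-rule — branch into \lnot Z  //  \lnot Z.
                  branch 2.2.1.1.1 (add \lnot Z):
                    (W \lor \lnot V): β-rule — branch into W  //  \lnot V.
                      branch 2.2.1.1.1.1 (add W):
                        × closes — contains both W and \lnot W.
                      branch 2.2.1.1.1.2 (add \lnot V):
                        × closes — contains both V and \lnot V.
                  branch 2.2.1.1.2 (add \lnot Z):
                    (W \lor \lnot V): β-rule — branch into W  //  \lnot V.
                      branch 2.2.1.1.2.1 (add W):
                        × closes — contains both W and \lnot W.
                      branch 2.2.1.1.2.2 (add \lnot V):
                        × closes — contains both V and \lnot V.
              branch 2.2.1.2 (add (Y \to (Y \leftrightarrow X))):
                \lnot (Z \land Z): β-rule — branch into \lnot Z  //  \lnot Z.
                  branch 2.2.1.2.1 (add \lnot Z):
                    (Y \to (Y \leftrightarrow X)): β-rule — branch into \lnot Y  //  (Y \leftrightarrow X).
                      branch 2.2.1.2.1.1 (add \lnot Y):
                        × closes — contains both Y and \lnot Y.
                      branch 2.2.1.2.1.2 (add (Y \leftrightarrow X)):
                        (Y \leftrightarrow X): β-rule — branch into Y, X  //  \lnot Y, \lnot X.
                          branch 2.2.1.2.1.2.1 (add Y, X):
                            × closes — contains both X and \lnot X.
                          branch 2.2.1.2.1.2.2 (add \lnot Y, \lnot X):
                            × closes — contains both Y and \lnot Y.
                  branch 2.2.1.2.2 (add \lnot Z):
                    (Y \to (Y \leftrightarrow X)): β-rule — branch into \lnot Y  //  (Y \leftrightarrow X).
                      branch 2.2.1.2.2.1 (add \lnot Y):
                        × closes — contains both Y and \lnot Y.
                      branch 2.2.1.2.2.2 (add (Y \leftrightarrow X)):
                        (Y \leftrightarrow X): β-rule — branch into Y, X  //  \lnot Y, \lnot X.
                          branch 2.2.1.2.2.2.1 (add Y, X):
                            × closes — contains both X and \lnot X.
                          branch 2.2.1.2.2.2.2 (add \lnot Y, \lnot X):
                            × closes — contains both Y and \lnot Y.
          branch 2.2.2 (add \lnot Y, X):
            × closes — contains both Y and \lnot Y.
All 19 branches close.
Every branch closed, so the negation is unsatisfiable and the formula is valid.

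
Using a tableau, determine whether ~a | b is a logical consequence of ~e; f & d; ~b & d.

No

Initial set: {~e; (f & d); (~b & d); ~(~a | b)}.
(f & d): α-rule — add f, d.
(~b & d): α-rule — add ~b, d.
~(~a | b): α-rule — add ~~a, ~b.
○ open, literals {a=T, b=F, d=T, e=F, f=T}.
0 branches closed, 1 open.
An open branch gives a countermodel: a=T, b=F, d=T, e=F, f=T (unmentioned atoms arbitrary); the premises hold there but the conclusion fails.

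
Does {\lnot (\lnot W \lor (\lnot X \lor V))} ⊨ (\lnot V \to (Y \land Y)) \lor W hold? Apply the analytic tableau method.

Initial set: {\lnot (\lnot W \lor (\lnot X \lor V)); \lnot ((\lnot V \to (Y \land Y)) \lor W)}.
\lnot (\lnot W \lor (\lnot X \lor V)): α-rule — add \lnot \lnot W, \lnot (\lnot X \lor V).
\lnot ((\lnot V \to (Y \land Y)) \lor W): α-rule — add \lnot (\lnot V \to (Y \land Y)), \lnot W.
× closes — contains both W and \lnot W.
All 1 branch closes.
Every branch closed, so the premises entail the conclusion.

Yes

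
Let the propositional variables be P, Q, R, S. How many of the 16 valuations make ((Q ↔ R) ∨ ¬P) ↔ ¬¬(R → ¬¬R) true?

12

Initial set: {T (((Q ↔ R) ∨ ¬P) ↔ ¬¬(R → ¬¬R))}.
T (((Q ↔ R) ∨ ¬P) ↔ ¬¬(R → ¬¬R)): β-rule — branch into T ((Q ↔ R) ∨ ¬P), T ¬¬(R → ¬¬R)  //  F ((Q ↔ R) ∨ ¬P), F ¬¬(R → ¬¬R).
  branch 1 (add T ((Q ↔ R) ∨ ¬P), T ¬¬(R → ¬¬R)):
    T ¬¬(R → ¬¬R): drop double negation, giving T (R → ¬¬R).
    T ((Q ↔ R) ∨ ¬P): β-rule — branch into T (Q ↔ R)  //  T ¬P.
      branch 1.1 (add T (Q ↔ R)):
        T (R → ¬¬R): β-rule — branch into F R  //  T ¬¬R.
          branch 1.1.1 (add F R):
            T (Q ↔ R): β-rule — branch into T Q, T R  //  F Q, F R.
              branch 1.1.1.1 (add T Q, T R):
                × closes — contains both R and ¬R.
              branch 1.1.1.2 (add F Q, F R):
                ○ open, literals {Q=F, R=F}.
          branch 1.1.2 (add T ¬¬R):
            T ¬¬R: drop double negation, giving T R.
            T (Q ↔ R): β-rule — branch into T Q, T R  //  F Q, F R.
              branch 1.1.2.1 (add T Q, T R):
                ○ open, literals {Q=T, R=T}.
              branch 1.1.2.2 (add F Q, F R):
                × closes — contains both R and ¬R.
      branch 1.2 (add T ¬P):
        T (R → ¬¬R): β-rule — branch into F R  //  T ¬¬R.
          branch 1.2.1 (add F R):
            ○ open, literals {P=F, R=F}.
          branch 1.2.2 (add T ¬¬R):
            T ¬¬R: drop double negation, giving T R.
            ○ open, literals {P=F, R=T}.
  branch 2 (add F ((Q ↔ R) ∨ ¬P), F ¬¬(R → ¬¬R)):
    F ((Q ↔ R) ∨ ¬P): α-rule — add F (Q ↔ R), F ¬P.
    F ¬¬(R → ¬¬R): drop double negation, giving F (R → ¬¬R).
    F (R → ¬¬R): α-rule — add T R, F ¬¬R.
    F ¬¬R: drop double negation, giving F R.
    × closes — contains both R and ¬R.
3 branches closed, 4 open.
Each open branch fixes some atoms; the unmentioned ones are free. Counting distinct full assignments: branch {Q=F, R=F} (P, S) contributes 4 new; branch {Q=T, R=T} (P, S) contributes 4 new; branch {P=F, R=F} (Q, S) contributes 2 new; branch {P=F, R=T} (Q, S) contributes 2 new. Total: 12.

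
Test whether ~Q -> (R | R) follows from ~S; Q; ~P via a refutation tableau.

Initial set: {T ~S; T Q; T ~P; F (~Q -> (R | R))}.
F (~Q -> (R | R)): α-rule — add T ~Q, F (R | R).
× closes — contains both Q and ~Q.
All 1 branch closes.
Every branch closed, so the premises entail the conclusion.

Yes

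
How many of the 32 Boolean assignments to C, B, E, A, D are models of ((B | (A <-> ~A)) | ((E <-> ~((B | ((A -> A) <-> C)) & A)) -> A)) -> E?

16

Initial set: {T (((B | (A <-> ~A)) | ((E <-> ~((B | ((A -> A) <-> C)) & A)) -> A)) -> E)}.
T (((B | (A <-> ~A)) | ((E <-> ~((B | ((A -> A) <-> C)) & A)) -> A)) -> E): β-rule — branch into F ((B | (A <-> ~A)) | ((E <-> ~((B | ((A -> A) <-> C)) & A)) -> A))  //  T E.
  branch 1 (add F ((B | (A <-> ~A)) | ((E <-> ~((B | ((A -> A) <-> C)) & A)) -> A))):
    F ((B | (A <-> ~A)) | ((E <-> ~((B | ((A -> A) <-> C)) & A)) -> A)): α-rule — add F (B | (A <-> ~A)), F ((E <-> ~((B | ((A -> A) <-> C)) & A)) -> A).
    F (B | (A <-> ~A)): α-rule — add F B, F (A <-> ~A).
    F ((E <-> ~((B | ((A -> A) <-> C)) & A)) -> A): α-rule — add T (E <-> ~((B | ((A -> A) <-> C)) & A)), F A.
    F (A <-> ~A): β-rule — branch into T A, F ~A  //  F A, T ~A.
      branch 1.1 (add T A, F ~A):
        × closes — contains both A and ~A.
      branch 1.2 (add F A, T ~A):
        T (E <-> ~((B | ((A -> A) <-> C)) & A)): β-rule — branch into T E, T ~((B | ((A -> A) <-> C)) & A)  //  F E, F ~((B | ((A -> A) <-> C)) & A).
          branch 1.2.1 (add T E, T ~((B | ((A -> A) <-> C)) & A)):
            T ~((B | ((A -> A) <-> C)) & A): β-rule — branch into F (B | ((A -> A) <-> C))  //  F A.
              branch 1.2.1.1 (add F (B | ((A -> A) <-> C))):
                F (B | ((A -> A) <-> C)): α-rule — add F B, F ((A -> A) <-> C).
                F ((A -> A) <-> C): β-rule — branch into T (A -> A), F C  //  F (A -> A), T C.
                  branch 1.2.1.1.1 (add T (A -> A), F C):
                    T (A -> A): β-rule — branch into F A  //  T A.
                      branch 1.2.1.1.1.1 (add F A):
                        ○ open, literals {A=0, B=0, C=0, E=1}.
                      branch 1.2.1.1.1.2 (add T A):
                        × closes — contains both A and ~A.
                  branch 1.2.1.1.2 (add F (A -> A), T C):
                    F (A -> A): α-rule — add T A, F A.
                    × closes — contains both A and ~A.
              branch 1.2.1.2 (add F A):
                ○ open, literals {A=0, B=0, E=1}.
          branch 1.2.2 (add F E, F ~((B | ((A -> A) <-> C)) & A)):
            F ~((B | ((A -> A) <-> C)) & A): α-rule — add T (B | ((A -> A) <-> C)), T A.
            × closes — contains both A and ~A.
  branch 2 (add T E):
    ○ open, literals {E=1}.
4 branches closed, 3 open.
Each open branch fixes some atoms; the unmentioned ones are free. Counting distinct full assignments: branch {A=0, B=0, C=0, E=1} (D) contributes 2 new; branch {A=0, B=0, E=1} (C, D) contributes 2 new; branch {E=1} (C, B, A, D) contributes 12 new. Total: 16.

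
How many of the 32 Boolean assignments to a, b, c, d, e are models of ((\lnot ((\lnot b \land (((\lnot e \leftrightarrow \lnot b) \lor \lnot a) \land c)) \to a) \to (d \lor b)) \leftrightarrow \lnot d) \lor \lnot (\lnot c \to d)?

14

Initial set: {T (((\lnot ((\lnot b \land (((\lnot e \leftrightarrow \lnot b) \lor \lnot a) \land c)) \to a) \to (d \lor b)) \leftrightarrow \lnot d) \lor \lnot (\lnot c \to d))}.
T (((\lnot ((\lnot b \land (((\lnot e \leftrightarrow \lnot b) \lor \lnot a) \land c)) \to a) \to (d \lor b)) \leftrightarrow \lnot d) \lor \lnot (\lnot c \to d)): β-rule — branch into T ((\lnot ((\lnot b \land (((\lnot e \leftrightarrow \lnot b) \lor \lnot a) \land c)) \to a) \to (d \lor b)) \leftrightarrow \lnot d)  //  T \lnot (\lnot c \to d).
  branch 1 (add T ((\lnot ((\lnot b \land (((\lnot e \leftrightarrow \lnot b) \lor \lnot a) \land c)) \to a) \to (d \lor b)) \leftrightarrow \lnot d)):
    T ((\lnot ((\lnot b \land (((\lnot e \leftrightarrow \lnot b) \lor \lnot a) \land c)) \to a) \to (d \lor b)) \leftrightarrow \lnot d): β-rule — branch into T (\lnot ((\lnot b \land (((\lnot e \leftrightarrow \lnot b) \lor \lnot a) \land c)) \to a) \to (d \lor b)), T \lnot d  //  F (\lnot ((\lnot b \land (((\lnot e \leftrightarrow \lnot b) \lor \lnot a) \land c)) \to a) \to (d \lor b)), F \lnot d.
      branch 1.1 (add T (\lnot ((\lnot b \land (((\lnot e \leftrightarrow \lnot b) \lor \lnot a) \land c)) \to a) \to (d \lor b)), T \lnot d):
        T (\lnot ((\lnot b \land (((\lnot e \leftrightarrow \lnot b) \lor \lnot a) \land c)) \to a) \to (d \lor b)): β-rule — branch into F \lnot ((\lnot b \land (((\lnot e \leftrightarrow \lnot b) \lor \lnot a) \land c)) \to a)  //  T (d \lor b).
          branch 1.1.1 (add F \lnot ((\lnot b \land (((\lnot e \leftrightarrow \lnot b) \lor \lnot a) \land c)) \to a)):
            F \lnot ((\lnot b \land (((\lnot e \leftrightarrow \lnot b) \lor \lnot a) \land c)) \to a): β-rule — branch into F (\lnot b \land (((\lnot e \leftrightarrow \lnot b) \lor \lnot a) \land c))  //  T a.
              branch 1.1.1.1 (add F (\lnot b \land (((\lnot e \leftrightarrow \lnot b) \lor \lnot a) \land c))):
                F (\lnot b \land (((\lnot e \leftrightarrow \lnot b) \lor \lnot a) \land c)): β-rule — branch into F \lnot b  //  F (((\lnot e \leftrightarrow \lnot b) \lor \lnot a) \land c).
                  branch 1.1.1.1.1 (add F \lnot b):
                    ○ open, literals {b=T, d=F}.
                  branch 1.1.1.1.2 (add F (((\lnot e \leftrightarrow \lnot b) \lor \lnot a) \land c)):
                    F (((\lnot e \leftrightarrow \lnot b) \lor \lnot a) \land c): β-rule — branch into F ((\lnot e \leftrightarrow \lnot b) \lor \lnot a)  //  F c.
                      branch 1.1.1.1.2.1 (add F ((\lnot e \leftrightarrow \lnot b) \lor \lnot a)):
                        F ((\lnot e \leftrightarrow \lnot b) \lor \lnot a): α-rule — add F (\lnot e \leftrightarrow \lnot b), F \lnot a.
                        F (\lnot e \leftrightarrow \lnot b): β-rule — branch into T \lnot e, F \lnot b  //  F \lnot e, T \lnot b.
                          branch 1.1.1.1.2.1.1 (add T \lnot e, F \lnot b):
                            ○ open, literals {a=T, b=T, d=F, e=F}.
                          branch 1.1.1.1.2.1.2 (add F \lnot e, T \lnot b):
                            ○ open, literals {a=T, b=F, d=F, e=T}.
                      branch 1.1.1.1.2.2 (add F c):
                        ○ open, literals {c=F, d=F}.
              branch 1.1.1.2 (add T a):
                ○ open, literals {a=T, d=F}.
          branch 1.1.2 (add T (d \lor b)):
            T (d \lor b): β-rule — branch into T d  //  T b.
              branch 1.1.2.1 (add T d):
                × closes — contains both d and \lnot d.
              branch 1.1.2.2 (add T b):
                ○ open, literals {b=T, d=F}.
      branch 1.2 (add F (\lnot ((\lnot b \land (((\lnot e \leftrightarrow \lnot b) \lor \lnot a) \land c)) \to a) \to (d \lor b)), F \lnot d):
        F (\lnot ((\lnot b \land (((\lnot e \leftrightarrow \lnot b) \lor \lnot a) \land c)) \to a) \to (d \lor b)): α-rule — add T \lnot ((\lnot b \land (((\lnot e \leftrightarrow \lnot b) \lor \lnot a) \land c)) \to a), F (d \lor b).
        T \lnot ((\lnot b \land (((\lnot e \leftrightarrow \lnot b) \lor \lnot a) \land c)) \to a): α-rule — add T (\lnot b \land (((\lnot e \leftrightarrow \lnot b) \lor \lnot a) \land c)), F a.
        F (d \lor b): α-rule — add F d, F b.
        × closes — contains both d and \lnot d.
  branch 2 (add T \lnot (\lnot c \to d)):
    T \lnot (\lnot c \to d): α-rule — add T \lnot c, F d.
    ○ open, literals {c=F, d=F}.
2 branches closed, 7 open.
Each open branch fixes some atoms; the unmentioned ones are free. Counting distinct full assignments: branch {b=T, d=F} (a, c, e) contributes 8 new; branch {a=T, b=T, d=F, e=F} (c) contributes 0 new; branch {a=T, b=F, d=F, e=T} (c) contributes 2 new; branch {c=F, d=F} (a, b, e) contributes 3 new; branch {a=T, d=F} (b, c, e) contributes 1 new; branch {b=T, d=F} (a, c, e) contributes 0 new; branch {c=F, d=F} (a, b, e) contributes 0 new. Total: 14.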